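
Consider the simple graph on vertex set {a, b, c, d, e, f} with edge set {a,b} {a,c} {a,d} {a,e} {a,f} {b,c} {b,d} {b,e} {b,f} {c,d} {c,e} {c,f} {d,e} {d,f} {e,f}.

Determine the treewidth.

A width-5 tree decomposition is:
Bags: B1 = {a, b, c, d, e, f}
Tree: (single bag)
With just one bag of size 6, the width is 6 − 1 = 5, so tw(G) ≤ 5. On the other hand G contains the 6-clique {a, b, c, d, e, f}. A clique must lie in a single bag of any decomposition, so no decomposition can have width below 5. The upper and lower bounds meet at 5, so that is the treewidth.

5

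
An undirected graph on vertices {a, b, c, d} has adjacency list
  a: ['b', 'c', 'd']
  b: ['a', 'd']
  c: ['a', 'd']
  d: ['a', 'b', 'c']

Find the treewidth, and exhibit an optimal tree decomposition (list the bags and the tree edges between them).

Treewidth 2.
One such decomposition:
Bags: B1 = {a, b, d}  B2 = {a, c, d}
Tree: B1–B2

Every bag has size at most 3, so the width is 3 − 1 = 2 and tw(G) ≤ 2. For the lower bound, the 3 vertices {a, c, d} are pairwise adjacent, and any tree decomposition puts a clique entirely inside one bag — forcing width ≥ 2. Therefore the treewidth is 2.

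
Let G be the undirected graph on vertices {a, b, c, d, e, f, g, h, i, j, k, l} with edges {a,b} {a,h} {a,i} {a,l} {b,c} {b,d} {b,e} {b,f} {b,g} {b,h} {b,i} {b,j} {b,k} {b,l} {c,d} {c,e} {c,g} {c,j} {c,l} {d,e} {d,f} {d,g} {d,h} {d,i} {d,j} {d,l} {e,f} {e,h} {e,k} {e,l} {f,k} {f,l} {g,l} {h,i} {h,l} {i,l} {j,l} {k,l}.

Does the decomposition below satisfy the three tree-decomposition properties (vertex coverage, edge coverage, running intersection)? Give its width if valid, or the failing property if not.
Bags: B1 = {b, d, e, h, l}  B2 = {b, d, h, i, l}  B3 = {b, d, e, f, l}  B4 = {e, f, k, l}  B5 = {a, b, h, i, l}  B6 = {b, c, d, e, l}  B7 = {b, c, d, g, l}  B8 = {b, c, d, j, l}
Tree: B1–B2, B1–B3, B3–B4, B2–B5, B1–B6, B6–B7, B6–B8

No — edge (b,k) lies in no bag.

A tree decomposition must satisfy three properties: every vertex lies in some bag; for every edge, both endpoints lie together in some bag; and for every vertex, the bags containing it form a connected subtree. Here edge (b,k) lies in no bag, so the decomposition is invalid.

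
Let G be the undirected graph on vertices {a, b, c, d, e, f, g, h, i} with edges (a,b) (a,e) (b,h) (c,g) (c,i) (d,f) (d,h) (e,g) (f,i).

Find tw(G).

A width-2 tree decomposition is:
Bags: B1 = {c, f, i}  B2 = {c, f, g}  B3 = {e, f, g}  B4 = {a, e, f}  B5 = {a, b, f}  B6 = {b, f, h}  B7 = {d, f, h}
Tree: B1–B2, B2–B3, B3–B4, B4–B5, B5–B6, B6–B7
Each bag holds 3 vertices, so the decomposition has width 2, which upper-bounds the treewidth. Since f–i–c–g–e–a–b–h–d–f is a cycle in G, G is not acyclic. Forests are exactly the graphs of treewidth ≤ 1, so tw(G) ≥ 2. Combining the bounds, tw(G) = 2.

2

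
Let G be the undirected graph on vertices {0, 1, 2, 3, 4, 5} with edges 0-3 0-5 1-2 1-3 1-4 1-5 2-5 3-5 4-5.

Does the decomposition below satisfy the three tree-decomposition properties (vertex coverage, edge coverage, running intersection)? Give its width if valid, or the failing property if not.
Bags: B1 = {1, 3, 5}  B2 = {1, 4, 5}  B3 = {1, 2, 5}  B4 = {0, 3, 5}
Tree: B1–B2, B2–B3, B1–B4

Vertex coverage: the bags together contain {0, 1, 2, 3, 4, 5}, the full vertex set. Edge coverage: each edge of G has both endpoints in at least one bag. Running intersection: for every vertex, the bags containing it form a connected subtree. All three properties hold, so this is a valid tree decomposition of width max|bag| − 1 = 2, and hence tw(G) ≤ 2.

Yes; width 2.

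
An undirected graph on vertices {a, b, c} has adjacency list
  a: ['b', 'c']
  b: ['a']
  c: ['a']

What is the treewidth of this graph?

1

A width-1 tree decomposition is:
Bags: B1 = {a, b}  B2 = {a, c}
Tree: B1–B2
The largest bag has 2 vertices, giving width 1; this decomposition certifies tw(G) ≤ 1. G has an edge, so its treewidth is at least 1. Therefore the treewidth is 1.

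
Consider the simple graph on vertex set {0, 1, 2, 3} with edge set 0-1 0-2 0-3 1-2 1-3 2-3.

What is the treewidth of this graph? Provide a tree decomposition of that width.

Treewidth 3.
One optimal decomposition is:
Bags: B1 = {0, 1, 2, 3}
Tree: (single bag)

With just one bag of size 4, the width is 4 − 1 = 3, so tw(G) ≤ 3. For the lower bound, the 4 vertices {0, 1, 2, 3} are pairwise adjacent, and any tree decomposition puts a clique entirely inside one bag — forcing width ≥ 3. The upper and lower bounds meet at 3, so that is the treewidth.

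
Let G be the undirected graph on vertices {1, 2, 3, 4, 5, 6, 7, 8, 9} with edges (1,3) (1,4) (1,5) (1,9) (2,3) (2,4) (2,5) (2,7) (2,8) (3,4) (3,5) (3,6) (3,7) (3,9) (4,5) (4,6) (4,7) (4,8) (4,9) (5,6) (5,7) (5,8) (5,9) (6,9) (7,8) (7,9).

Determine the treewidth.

4

A width-4 tree decomposition is:
Bags: B1 = {3, 4, 5, 7, 9}  B2 = {1, 3, 4, 5, 9}  B3 = {2, 3, 4, 5, 7}  B4 = {2, 4, 5, 7, 8}  B5 = {3, 4, 5, 6, 9}
Tree: B1–B2, B1–B3, B3–B4, B2–B5
Every bag has size at most 5, so the width is 5 − 1 = 4 and tw(G) ≤ 4. Conversely, {2, 4, 5, 7, 8} is a clique of size 5, and the vertices of any clique must share a bag in every tree decomposition; so some bag has ≥ 5 vertices and tw(G) ≥ 4. Therefore the treewidth is 4.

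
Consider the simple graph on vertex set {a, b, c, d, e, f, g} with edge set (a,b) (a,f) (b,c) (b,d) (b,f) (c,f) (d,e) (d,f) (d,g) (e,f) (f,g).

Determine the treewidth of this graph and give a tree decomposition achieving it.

Treewidth 2.
One optimal decomposition is:
Bags: B1 = {b, d, f}  B2 = {b, c, f}  B3 = {a, b, f}  B4 = {d, f, g}  B5 = {d, e, f}
Tree: B1–B2, B2–B3, B1–B4, B1–B5

The largest bag has 3 vertices, giving width 2; this decomposition certifies tw(G) ≤ 2. On the other hand G contains the 3-clique {d, f, g}. A clique must lie in a single bag of any decomposition, so no decomposition can have width below 2. Combining the bounds, tw(G) = 2.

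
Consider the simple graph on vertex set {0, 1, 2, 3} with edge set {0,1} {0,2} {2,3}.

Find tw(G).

1

A width-1 tree decomposition is:
Bags: B1 = {2, 3}  B2 = {0, 2}  B3 = {0, 1}
Tree: B1–B2, B2–B3
Each bag holds 2 vertices, so the decomposition has width 1, which upper-bounds the treewidth. Since G has at least one edge (e.g. 3–2), it is not an edgeless graph, so tw(G) ≥ 1. Hence tw(G) = 1 exactly.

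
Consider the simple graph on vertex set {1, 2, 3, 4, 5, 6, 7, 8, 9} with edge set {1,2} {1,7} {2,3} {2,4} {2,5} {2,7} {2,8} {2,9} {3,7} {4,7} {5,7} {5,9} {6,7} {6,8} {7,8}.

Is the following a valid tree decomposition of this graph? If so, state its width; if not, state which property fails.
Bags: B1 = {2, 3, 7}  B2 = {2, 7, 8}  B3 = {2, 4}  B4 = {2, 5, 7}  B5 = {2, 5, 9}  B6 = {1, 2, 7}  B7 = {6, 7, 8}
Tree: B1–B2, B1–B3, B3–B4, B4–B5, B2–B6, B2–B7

A tree decomposition must satisfy three properties: every vertex lies in some bag; for every edge, both endpoints lie together in some bag; and for every vertex, the bags containing it form a connected subtree. Here edge (7,4) lies in no bag, so the decomposition is invalid.

No — edge (7,4) lies in no bag.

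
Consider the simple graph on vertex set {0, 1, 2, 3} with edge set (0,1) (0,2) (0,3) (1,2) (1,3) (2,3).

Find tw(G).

3

A width-3 tree decomposition is:
Bags: B1 = {0, 1, 2, 3}
Tree: (single bag)
With just one bag of size 4, the width is 4 − 1 = 3, so tw(G) ≤ 3. For the lower bound, the 4 vertices {0, 1, 2, 3} are pairwise adjacent, and any tree decomposition puts a clique entirely inside one bag — forcing width ≥ 3. Combining the bounds, tw(G) = 3.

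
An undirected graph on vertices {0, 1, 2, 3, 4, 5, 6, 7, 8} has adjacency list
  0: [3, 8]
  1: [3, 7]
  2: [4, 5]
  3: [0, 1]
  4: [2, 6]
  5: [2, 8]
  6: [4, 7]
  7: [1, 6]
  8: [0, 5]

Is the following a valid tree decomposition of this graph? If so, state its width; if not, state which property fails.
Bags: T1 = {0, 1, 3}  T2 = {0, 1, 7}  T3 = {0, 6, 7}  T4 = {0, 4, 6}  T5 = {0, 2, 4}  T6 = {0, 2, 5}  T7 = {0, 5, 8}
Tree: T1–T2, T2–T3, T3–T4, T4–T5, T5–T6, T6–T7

Yes; width 2.

Every vertex of G appears in some bag (union = {0, 1, 2, 3, 4, 5, 6, 7, 8}); every edge is covered by a bag; and for each vertex v the set of bags containing v is connected in the bag tree. The decomposition is therefore valid. The largest bag has 3 vertices, so the width is 2.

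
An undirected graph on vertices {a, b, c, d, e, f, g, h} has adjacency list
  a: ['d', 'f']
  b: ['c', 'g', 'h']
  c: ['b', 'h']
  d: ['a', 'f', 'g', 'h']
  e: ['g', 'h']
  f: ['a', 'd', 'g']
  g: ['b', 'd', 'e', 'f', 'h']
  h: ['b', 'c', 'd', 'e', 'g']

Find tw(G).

A width-2 tree decomposition is:
Bags: B1 = {b, g, h}  B2 = {d, g, h}  B3 = {e, g, h}  B4 = {b, c, h}  B5 = {d, f, g}  B6 = {a, d, f}
Tree: B1–B2, B2–B3, B1–B4, B2–B5, B5–B6
Each bag holds 3 vertices, so the decomposition has width 2, which upper-bounds the treewidth. On the other hand G contains the 3-clique {d, g, h}. A clique must lie in a single bag of any decomposition, so no decomposition can have width below 2. Therefore the treewidth is 2.

2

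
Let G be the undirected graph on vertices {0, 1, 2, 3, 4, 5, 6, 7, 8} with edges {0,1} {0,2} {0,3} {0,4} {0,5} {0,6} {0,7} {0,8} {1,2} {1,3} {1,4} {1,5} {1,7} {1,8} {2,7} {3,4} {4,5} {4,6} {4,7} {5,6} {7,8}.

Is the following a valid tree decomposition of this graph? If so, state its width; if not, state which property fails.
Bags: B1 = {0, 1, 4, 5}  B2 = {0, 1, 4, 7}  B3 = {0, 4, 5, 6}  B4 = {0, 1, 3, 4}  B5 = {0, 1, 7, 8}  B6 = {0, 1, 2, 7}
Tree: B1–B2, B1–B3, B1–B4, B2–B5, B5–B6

Every vertex of G appears in some bag (union = {0, 1, 2, 3, 4, 5, 6, 7, 8}); every edge is covered by a bag; and for each vertex v the set of bags containing v is connected in the bag tree. The decomposition is therefore valid. The largest bag has 4 vertices, so the width is 3.

Yes; width 3.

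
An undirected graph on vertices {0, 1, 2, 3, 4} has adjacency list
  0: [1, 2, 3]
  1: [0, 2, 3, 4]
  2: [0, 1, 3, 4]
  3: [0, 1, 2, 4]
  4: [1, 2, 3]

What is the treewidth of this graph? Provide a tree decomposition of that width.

Every bag has size at most 4, so the width is 4 − 1 = 3 and tw(G) ≤ 3. For the lower bound, the 4 vertices {0, 1, 2, 3} are pairwise adjacent, and any tree decomposition puts a clique entirely inside one bag — forcing width ≥ 3. Hence tw(G) = 3 exactly.

Treewidth 3.
One optimal decomposition is:
Bags: B1 = {0, 1, 2, 3}  B2 = {1, 2, 3, 4}
Tree: B1–B2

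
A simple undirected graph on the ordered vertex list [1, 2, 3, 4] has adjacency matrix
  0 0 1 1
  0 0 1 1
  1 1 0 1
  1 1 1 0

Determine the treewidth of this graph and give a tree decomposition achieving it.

Treewidth 2.
One such decomposition:
Bags: B1 = {2, 3, 4}  B2 = {1, 3, 4}
Tree: B1–B2

The largest bag has 3 vertices, giving width 2; this decomposition certifies tw(G) ≤ 2. On the other hand G contains the 3-clique {1, 3, 4}. A clique must lie in a single bag of any decomposition, so no decomposition can have width below 2. Combining the bounds, tw(G) = 2.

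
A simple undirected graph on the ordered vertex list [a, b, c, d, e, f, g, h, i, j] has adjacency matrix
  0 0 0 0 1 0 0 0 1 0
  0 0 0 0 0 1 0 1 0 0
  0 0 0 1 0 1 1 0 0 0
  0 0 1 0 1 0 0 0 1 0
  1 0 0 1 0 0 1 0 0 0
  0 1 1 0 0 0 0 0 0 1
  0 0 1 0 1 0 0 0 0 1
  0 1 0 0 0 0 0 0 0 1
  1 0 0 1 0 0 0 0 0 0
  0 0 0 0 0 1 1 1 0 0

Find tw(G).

2

A width-2 tree decomposition is:
Bags: B1 = {a, d, i}  B2 = {a, d, e}  B3 = {c, d, e}  B4 = {c, e, g}  B5 = {c, f, g}  B6 = {f, g, j}  B7 = {b, f, j}  B8 = {b, h, j}
Tree: B1–B2, B2–B3, B3–B4, B4–B5, B5–B6, B6–B7, B7–B8
The largest bag has 3 vertices, giving width 2; this decomposition certifies tw(G) ≤ 2. The edges i–a–e–d–i form a cycle, so G is not a tree and its treewidth is at least 2. Hence tw(G) = 2 exactly.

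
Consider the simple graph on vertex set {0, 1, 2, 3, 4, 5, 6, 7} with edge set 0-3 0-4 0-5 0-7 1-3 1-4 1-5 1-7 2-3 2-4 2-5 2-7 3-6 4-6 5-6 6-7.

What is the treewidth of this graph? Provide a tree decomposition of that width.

Every bag has size at most 5, so the width is 5 − 1 = 4 and tw(G) ≤ 4. For the lower bound: the 5 vertex sets {0,3}, {2,7}, {1,5}, {6}, {4} are disjoint, each induces a connected subgraph, and every pair is joined by at least one edge of G. Contracting each set to a single vertex therefore yields K_{5} as a minor, and since treewidth is minor-monotone, tw(G) ≥ tw(K_{5}) = 4. Hence tw(G) = 4 exactly.

Treewidth 4.
Bags: B1 = {0, 1, 2, 3, 6}  B2 = {0, 1, 2, 6, 7}  B3 = {0, 1, 2, 5, 6}  B4 = {0, 1, 2, 4, 6}
Tree: B1–B2, B2–B3, B3–B4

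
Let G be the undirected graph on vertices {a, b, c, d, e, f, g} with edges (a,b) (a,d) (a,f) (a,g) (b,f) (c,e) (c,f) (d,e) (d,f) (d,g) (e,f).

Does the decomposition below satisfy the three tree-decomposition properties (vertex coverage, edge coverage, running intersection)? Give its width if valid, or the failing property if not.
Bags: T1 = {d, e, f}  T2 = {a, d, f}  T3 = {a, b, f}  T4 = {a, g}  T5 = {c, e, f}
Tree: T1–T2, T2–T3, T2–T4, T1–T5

A tree decomposition must satisfy three properties: every vertex lies in some bag; for every edge, both endpoints lie together in some bag; and for every vertex, the bags containing it form a connected subtree. Here edge (d,g) lies in no bag, so the decomposition is invalid.

No — edge (d,g) lies in no bag.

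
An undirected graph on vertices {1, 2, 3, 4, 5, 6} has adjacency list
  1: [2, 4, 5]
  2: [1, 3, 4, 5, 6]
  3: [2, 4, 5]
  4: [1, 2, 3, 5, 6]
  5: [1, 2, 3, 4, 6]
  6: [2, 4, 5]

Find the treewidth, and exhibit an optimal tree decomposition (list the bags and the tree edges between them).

Each bag holds 4 vertices, so the decomposition has width 3, which upper-bounds the treewidth. For the lower bound, the 4 vertices {1, 2, 4, 5} are pairwise adjacent, and any tree decomposition puts a clique entirely inside one bag — forcing width ≥ 3. Hence tw(G) = 3 exactly.

Treewidth 3.
Bags: B1 = {2, 4, 5, 6}  B2 = {2, 3, 4, 5}  B3 = {1, 2, 4, 5}
Tree: B1–B2, B1–B3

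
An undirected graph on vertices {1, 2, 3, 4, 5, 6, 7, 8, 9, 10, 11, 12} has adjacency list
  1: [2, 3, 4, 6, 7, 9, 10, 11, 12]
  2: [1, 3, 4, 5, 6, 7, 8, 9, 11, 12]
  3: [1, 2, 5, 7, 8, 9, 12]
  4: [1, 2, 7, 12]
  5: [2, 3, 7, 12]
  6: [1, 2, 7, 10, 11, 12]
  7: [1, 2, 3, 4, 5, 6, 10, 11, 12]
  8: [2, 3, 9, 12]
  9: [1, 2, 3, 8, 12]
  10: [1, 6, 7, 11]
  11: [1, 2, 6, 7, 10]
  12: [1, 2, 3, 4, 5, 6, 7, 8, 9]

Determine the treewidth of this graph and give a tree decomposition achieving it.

Every bag has size at most 5, so the width is 5 − 1 = 4 and tw(G) ≤ 4. Conversely, {1, 2, 6, 7, 11} is a clique of size 5, and the vertices of any clique must share a bag in every tree decomposition; so some bag has ≥ 5 vertices and tw(G) ≥ 4. Therefore the treewidth is 4.

Treewidth 4.
Bags: B1 = {1, 2, 3, 7, 12}  B2 = {2, 3, 5, 7, 12}  B3 = {1, 2, 3, 9, 12}  B4 = {1, 2, 4, 7, 12}  B5 = {1, 2, 6, 7, 12}  B6 = {1, 2, 6, 7, 11}  B7 = {2, 3, 8, 9, 12}  B8 = {1, 6, 7, 10, 11}
Tree: B1–B2, B1–B3, B1–B4, B4–B5, B5–B6, B3–B7, B6–B8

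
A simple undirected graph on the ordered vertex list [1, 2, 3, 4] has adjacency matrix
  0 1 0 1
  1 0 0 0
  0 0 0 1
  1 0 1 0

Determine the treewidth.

A width-1 tree decomposition is:
Bags: B1 = {3, 4}  B2 = {1, 4}  B3 = {1, 2}
Tree: B1–B2, B2–B3
The largest bag has 2 vertices, giving width 1; this decomposition certifies tw(G) ≤ 1. Since G has at least one edge (e.g. 3–4), it is not an edgeless graph, so tw(G) ≥ 1. Hence tw(G) = 1 exactly.

1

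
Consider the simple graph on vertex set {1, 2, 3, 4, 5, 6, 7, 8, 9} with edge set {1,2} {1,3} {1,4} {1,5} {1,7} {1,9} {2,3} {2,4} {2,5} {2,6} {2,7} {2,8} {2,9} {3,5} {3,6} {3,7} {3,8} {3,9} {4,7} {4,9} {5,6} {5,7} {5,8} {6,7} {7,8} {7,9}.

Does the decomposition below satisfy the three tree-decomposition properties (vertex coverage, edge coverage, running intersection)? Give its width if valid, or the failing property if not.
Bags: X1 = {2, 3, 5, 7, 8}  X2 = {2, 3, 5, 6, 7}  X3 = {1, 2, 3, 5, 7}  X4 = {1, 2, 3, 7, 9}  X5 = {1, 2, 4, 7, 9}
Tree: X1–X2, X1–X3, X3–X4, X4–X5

Vertex coverage: the bags together contain {1, 2, 3, 4, 5, 6, 7, 8, 9}, the full vertex set. Edge coverage: each edge of G has both endpoints in at least one bag. Running intersection: for every vertex, the bags containing it form a connected subtree. All three properties hold, so this is a valid tree decomposition of width max|bag| − 1 = 4, and hence tw(G) ≤ 4.

Yes; width 4.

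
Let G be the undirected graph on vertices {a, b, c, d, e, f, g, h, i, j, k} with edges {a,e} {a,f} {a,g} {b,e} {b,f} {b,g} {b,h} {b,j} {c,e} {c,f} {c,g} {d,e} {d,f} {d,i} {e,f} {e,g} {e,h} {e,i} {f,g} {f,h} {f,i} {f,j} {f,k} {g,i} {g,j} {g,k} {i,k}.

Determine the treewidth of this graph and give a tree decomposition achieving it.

The largest bag has 4 vertices, giving width 3; this decomposition certifies tw(G) ≤ 3. For the lower bound, the 4 vertices {d, e, f, i} are pairwise adjacent, and any tree decomposition puts a clique entirely inside one bag — forcing width ≥ 3. Therefore the treewidth is 3.

Treewidth 3.
One such decomposition:
Bags: B1 = {e, f, g, i}  B2 = {f, g, i, k}  B3 = {b, e, f, g}  B4 = {b, f, g, j}  B5 = {b, e, f, h}  B6 = {d, e, f, i}  B7 = {c, e, f, g}  B8 = {a, e, f, g}
Tree: B1–B2, B1–B3, B3–B4, B3–B5, B1–B6, B1–B7, B3–B8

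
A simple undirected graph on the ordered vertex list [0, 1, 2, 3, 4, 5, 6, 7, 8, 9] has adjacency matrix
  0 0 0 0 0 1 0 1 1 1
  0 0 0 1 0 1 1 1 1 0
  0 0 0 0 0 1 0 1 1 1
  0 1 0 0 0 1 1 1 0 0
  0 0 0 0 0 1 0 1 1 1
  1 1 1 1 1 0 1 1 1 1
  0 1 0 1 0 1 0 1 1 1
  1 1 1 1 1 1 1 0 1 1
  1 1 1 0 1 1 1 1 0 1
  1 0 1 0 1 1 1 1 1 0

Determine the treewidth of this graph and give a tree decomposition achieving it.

The largest bag has 5 vertices, giving width 4; this decomposition certifies tw(G) ≤ 4. Conversely, {1, 5, 6, 7, 8} is a clique of size 5, and the vertices of any clique must share a bag in every tree decomposition; so some bag has ≥ 5 vertices and tw(G) ≥ 4. Hence tw(G) = 4 exactly.

Treewidth 4.
Bags: B1 = {5, 6, 7, 8, 9}  B2 = {1, 5, 6, 7, 8}  B3 = {1, 3, 5, 6, 7}  B4 = {0, 5, 7, 8, 9}  B5 = {4, 5, 7, 8, 9}  B6 = {2, 5, 7, 8, 9}
Tree: B1–B2, B2–B3, B1–B4, B4–B5, B1–B6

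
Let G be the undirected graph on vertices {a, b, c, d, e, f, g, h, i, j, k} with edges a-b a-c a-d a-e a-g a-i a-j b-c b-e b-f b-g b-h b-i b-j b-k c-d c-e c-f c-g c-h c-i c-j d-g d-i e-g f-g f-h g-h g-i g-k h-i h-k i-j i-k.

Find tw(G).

A width-4 tree decomposition is:
Bags: B1 = {a, b, c, g, i}  B2 = {a, b, c, i, j}  B3 = {b, c, g, h, i}  B4 = {a, c, d, g, i}  B5 = {b, c, f, g, h}  B6 = {a, b, c, e, g}  B7 = {b, g, h, i, k}
Tree: B1–B2, B1–B3, B1–B4, B3–B5, B1–B6, B3–B7
Every bag has size at most 5, so the width is 5 − 1 = 4 and tw(G) ≤ 4. Conversely, {a, c, d, g, i} is a clique of size 5, and the vertices of any clique must share a bag in every tree decomposition; so some bag has ≥ 5 vertices and tw(G) ≥ 4. Therefore the treewidth is 4.

4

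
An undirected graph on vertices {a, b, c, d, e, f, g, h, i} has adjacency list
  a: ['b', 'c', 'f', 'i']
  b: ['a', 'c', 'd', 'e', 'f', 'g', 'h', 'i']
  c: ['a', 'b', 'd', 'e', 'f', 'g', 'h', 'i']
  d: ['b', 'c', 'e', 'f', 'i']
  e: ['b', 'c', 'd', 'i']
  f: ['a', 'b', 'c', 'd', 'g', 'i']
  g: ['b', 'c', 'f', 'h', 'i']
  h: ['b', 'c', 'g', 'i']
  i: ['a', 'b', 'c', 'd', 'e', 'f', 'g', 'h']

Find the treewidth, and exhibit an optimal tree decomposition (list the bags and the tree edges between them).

Treewidth 4.
One optimal decomposition is:
Bags: B1 = {b, c, d, f, i}  B2 = {a, b, c, f, i}  B3 = {b, c, f, g, i}  B4 = {b, c, d, e, i}  B5 = {b, c, g, h, i}
Tree: B1–B2, B2–B3, B1–B4, B3–B5

Every bag has size at most 5, so the width is 5 − 1 = 4 and tw(G) ≤ 4. On the other hand G contains the 5-clique {b, c, d, e, i}. A clique must lie in a single bag of any decomposition, so no decomposition can have width below 4. Hence tw(G) = 4 exactly.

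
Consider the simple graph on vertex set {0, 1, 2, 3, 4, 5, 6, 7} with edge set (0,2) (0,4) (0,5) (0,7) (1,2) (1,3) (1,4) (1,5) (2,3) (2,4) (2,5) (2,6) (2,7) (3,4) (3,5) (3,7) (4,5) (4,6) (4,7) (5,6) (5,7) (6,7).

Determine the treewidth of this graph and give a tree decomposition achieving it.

Treewidth 4.
One optimal decomposition is:
Bags: B1 = {2, 3, 4, 5, 7}  B2 = {1, 2, 3, 4, 5}  B3 = {0, 2, 4, 5, 7}  B4 = {2, 4, 5, 6, 7}
Tree: B1–B2, B1–B3, B1–B4

The largest bag has 5 vertices, giving width 4; this decomposition certifies tw(G) ≤ 4. For the lower bound, the 5 vertices {1, 2, 3, 4, 5} are pairwise adjacent, and any tree decomposition puts a clique entirely inside one bag — forcing width ≥ 4. The upper and lower bounds meet at 4, so that is the treewidth.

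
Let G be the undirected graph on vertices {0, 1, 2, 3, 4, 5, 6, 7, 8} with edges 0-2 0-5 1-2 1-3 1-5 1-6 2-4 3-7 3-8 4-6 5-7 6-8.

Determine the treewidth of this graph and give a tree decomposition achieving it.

Treewidth 3.
One optimal decomposition is:
Bags: B1 = {0, 2, 4, 6}  B2 = {0, 1, 2, 6}  B3 = {0, 1, 5, 6}  B4 = {1, 5, 6, 8}  B5 = {1, 3, 5, 8}  B6 = {3, 5, 7, 8}
Tree: B1–B2, B2–B3, B3–B4, B4–B5, B5–B6

Every bag has size at most 4, so the width is 4 − 1 = 3 and tw(G) ≤ 3. For the lower bound: the 4 vertex sets {0,2,4}, {6}, {1}, {3,5,7,8} are disjoint, each induces a connected subgraph, and every pair is joined by at least one edge of G. Contracting each set to a single vertex therefore yields K_{4} as a minor, and since treewidth is minor-monotone, tw(G) ≥ tw(K_{4}) = 3. The upper and lower bounds meet at 3, so that is the treewidth.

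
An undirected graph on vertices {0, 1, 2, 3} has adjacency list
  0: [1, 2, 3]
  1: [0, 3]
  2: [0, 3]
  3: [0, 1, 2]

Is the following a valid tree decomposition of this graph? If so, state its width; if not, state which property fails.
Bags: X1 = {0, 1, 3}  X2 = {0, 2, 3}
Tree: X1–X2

Yes; width 2.

Vertex coverage: the bags together contain {0, 1, 2, 3}, the full vertex set. Edge coverage: each edge of G has both endpoints in at least one bag. Running intersection: for every vertex, the bags containing it form a connected subtree. All three properties hold, so this is a valid tree decomposition of width max|bag| − 1 = 2, and hence tw(G) ≤ 2.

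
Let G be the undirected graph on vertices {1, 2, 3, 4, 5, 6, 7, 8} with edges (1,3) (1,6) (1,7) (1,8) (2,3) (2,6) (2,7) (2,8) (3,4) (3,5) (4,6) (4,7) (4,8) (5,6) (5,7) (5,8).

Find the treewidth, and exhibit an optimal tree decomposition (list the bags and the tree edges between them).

The largest bag has 5 vertices, giving width 4; this decomposition certifies tw(G) ≤ 4. For the lower bound: the 5 vertex sets {2,8}, {3,4}, {1,7}, {6}, {5} are disjoint, each induces a connected subgraph, and every pair is joined by at least one edge of G. Contracting each set to a single vertex therefore yields K_{5} as a minor, and since treewidth is minor-monotone, tw(G) ≥ tw(K_{5}) = 4. The upper and lower bounds meet at 4, so that is the treewidth.

Treewidth 4.
One optimal decomposition is:
Bags: B1 = {2, 3, 6, 7, 8}  B2 = {3, 4, 6, 7, 8}  B3 = {1, 3, 6, 7, 8}  B4 = {3, 5, 6, 7, 8}
Tree: B1–B2, B2–B3, B3–B4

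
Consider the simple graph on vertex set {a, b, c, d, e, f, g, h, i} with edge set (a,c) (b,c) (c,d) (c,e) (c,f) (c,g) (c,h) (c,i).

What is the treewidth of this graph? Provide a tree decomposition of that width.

Treewidth 1.
Bags: B1 = {c, e}  B2 = {c, g}  B3 = {c, h}  B4 = {a, c}  B5 = {c, i}  B6 = {b, c}  B7 = {c, f}  B8 = {c, d}
Tree: B1–B2, B1–B3, B2–B4, B1–B5, B4–B6, B5–B7, B5–B8

The largest bag has 2 vertices, giving width 1; this decomposition certifies tw(G) ≤ 1. Since G has at least one edge (e.g. e–c), it is not an edgeless graph, so tw(G) ≥ 1. Hence tw(G) = 1 exactly.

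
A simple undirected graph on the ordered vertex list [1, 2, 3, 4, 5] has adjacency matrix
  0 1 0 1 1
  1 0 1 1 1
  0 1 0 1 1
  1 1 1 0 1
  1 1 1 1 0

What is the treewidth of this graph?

A width-3 tree decomposition is:
Bags: B1 = {2, 3, 4, 5}  B2 = {1, 2, 4, 5}
Tree: B1–B2
The largest bag has 4 vertices, giving width 3; this decomposition certifies tw(G) ≤ 3. Conversely, {1, 2, 4, 5} is a clique of size 4, and the vertices of any clique must share a bag in every tree decomposition; so some bag has ≥ 4 vertices and tw(G) ≥ 3. Therefore the treewidth is 3.

3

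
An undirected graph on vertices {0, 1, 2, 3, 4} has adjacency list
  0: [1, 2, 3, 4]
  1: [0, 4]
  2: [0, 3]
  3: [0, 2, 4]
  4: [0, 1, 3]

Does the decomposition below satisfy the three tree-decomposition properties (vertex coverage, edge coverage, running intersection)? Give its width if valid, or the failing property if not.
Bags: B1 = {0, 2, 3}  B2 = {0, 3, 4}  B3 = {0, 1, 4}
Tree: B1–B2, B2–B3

Yes; width 2.

Vertex coverage: the bags together contain {0, 1, 2, 3, 4}, the full vertex set. Edge coverage: each edge of G has both endpoints in at least one bag. Running intersection: for every vertex, the bags containing it form a connected subtree. All three properties hold, so this is a valid tree decomposition of width max|bag| − 1 = 2, and hence tw(G) ≤ 2.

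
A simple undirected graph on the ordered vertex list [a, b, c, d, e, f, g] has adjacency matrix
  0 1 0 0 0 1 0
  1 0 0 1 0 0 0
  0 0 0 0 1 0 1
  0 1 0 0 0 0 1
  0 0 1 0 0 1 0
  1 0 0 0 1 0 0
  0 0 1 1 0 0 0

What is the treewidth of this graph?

2

A width-2 tree decomposition is:
Bags: B1 = {a, b, d}  B2 = {a, d, f}  B3 = {d, e, f}  B4 = {c, d, e}  B5 = {c, d, g}
Tree: B1–B2, B2–B3, B3–B4, B4–B5
Each bag holds 3 vertices, so the decomposition has width 2, which upper-bounds the treewidth. The edges d–b–a–f–e–c–g–d form a cycle, so G is not a tree and its treewidth is at least 2. Hence tw(G) = 2 exactly.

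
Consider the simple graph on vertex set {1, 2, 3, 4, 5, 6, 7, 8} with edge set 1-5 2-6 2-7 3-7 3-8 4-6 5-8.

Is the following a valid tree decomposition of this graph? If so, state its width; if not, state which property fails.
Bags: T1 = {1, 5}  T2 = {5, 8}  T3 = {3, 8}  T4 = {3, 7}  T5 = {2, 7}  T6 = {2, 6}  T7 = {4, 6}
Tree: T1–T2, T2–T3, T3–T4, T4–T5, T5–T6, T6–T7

Every vertex of G appears in some bag (union = {1, 2, 3, 4, 5, 6, 7, 8}); every edge is covered by a bag; and for each vertex v the set of bags containing v is connected in the bag tree. The decomposition is therefore valid. The largest bag has 2 vertices, so the width is 1.

Yes; width 1.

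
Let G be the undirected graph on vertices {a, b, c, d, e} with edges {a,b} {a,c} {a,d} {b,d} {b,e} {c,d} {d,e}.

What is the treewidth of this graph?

A width-2 tree decomposition is:
Bags: B1 = {a, b, d}  B2 = {b, d, e}  B3 = {a, c, d}
Tree: B1–B2, B1–B3
The largest bag has 3 vertices, giving width 2; this decomposition certifies tw(G) ≤ 2. For the lower bound, the 3 vertices {b, d, e} are pairwise adjacent, and any tree decomposition puts a clique entirely inside one bag — forcing width ≥ 2. Hence tw(G) = 2 exactly.

2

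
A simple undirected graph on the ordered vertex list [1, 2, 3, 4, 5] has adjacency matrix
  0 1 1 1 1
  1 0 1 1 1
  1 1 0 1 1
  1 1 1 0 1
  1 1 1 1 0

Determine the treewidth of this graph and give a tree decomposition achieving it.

Treewidth 4.
One optimal decomposition is:
Bags: B1 = {1, 2, 3, 4, 5}
Tree: (single bag)

A single bag containing all 5 vertices is trivially a valid decomposition of width 4. On the other hand G contains the 5-clique {1, 2, 3, 4, 5}. A clique must lie in a single bag of any decomposition, so no decomposition can have width below 4. The upper and lower bounds meet at 4, so that is the treewidth.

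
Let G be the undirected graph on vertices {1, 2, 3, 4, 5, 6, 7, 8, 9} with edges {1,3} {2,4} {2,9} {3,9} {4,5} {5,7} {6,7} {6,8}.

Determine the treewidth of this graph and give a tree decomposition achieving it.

Every bag has size at most 2, so the width is 2 − 1 = 1 and tw(G) ≤ 1. Any graph with an edge has treewidth ≥ 1, and G has the edge 1–3. Combining the bounds, tw(G) = 1.

Treewidth 1.
Bags: B1 = {1, 3}  B2 = {3, 9}  B3 = {2, 9}  B4 = {2, 4}  B5 = {4, 5}  B6 = {5, 7}  B7 = {6, 7}  B8 = {6, 8}
Tree: B1–B2, B2–B3, B3–B4, B4–B5, B5–B6, B6–B7, B7–B8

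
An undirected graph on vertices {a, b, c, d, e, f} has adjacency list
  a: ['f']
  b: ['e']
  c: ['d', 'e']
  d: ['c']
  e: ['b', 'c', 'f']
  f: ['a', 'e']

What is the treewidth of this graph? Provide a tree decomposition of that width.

Treewidth 1.
One optimal decomposition is:
Bags: B1 = {e, f}  B2 = {c, e}  B3 = {a, f}  B4 = {c, d}  B5 = {b, e}
Tree: B1–B2, B1–B3, B2–B4, B1–B5

Every bag has size at most 2, so the width is 2 − 1 = 1 and tw(G) ≤ 1. G has an edge, so its treewidth is at least 1. Hence tw(G) = 1 exactly.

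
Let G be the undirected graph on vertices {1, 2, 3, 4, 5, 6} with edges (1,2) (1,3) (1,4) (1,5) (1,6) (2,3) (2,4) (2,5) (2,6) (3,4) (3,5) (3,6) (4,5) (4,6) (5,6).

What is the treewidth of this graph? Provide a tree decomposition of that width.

With just one bag of size 6, the width is 6 − 1 = 5, so tw(G) ≤ 5. Conversely, {1, 2, 3, 4, 5, 6} is a clique of size 6, and the vertices of any clique must share a bag in every tree decomposition; so some bag has ≥ 6 vertices and tw(G) ≥ 5. Combining the bounds, tw(G) = 5.

Treewidth 5.
One such decomposition:
Bags: B1 = {1, 2, 3, 4, 5, 6}
Tree: (single bag)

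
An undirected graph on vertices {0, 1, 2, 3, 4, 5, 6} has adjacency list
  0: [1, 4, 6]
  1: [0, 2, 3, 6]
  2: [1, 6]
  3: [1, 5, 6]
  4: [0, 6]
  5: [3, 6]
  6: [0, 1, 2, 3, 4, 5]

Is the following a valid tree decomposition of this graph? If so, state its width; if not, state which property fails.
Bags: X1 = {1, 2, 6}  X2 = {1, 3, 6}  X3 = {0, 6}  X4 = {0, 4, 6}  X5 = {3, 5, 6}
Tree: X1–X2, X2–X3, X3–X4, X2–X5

A tree decomposition must satisfy three properties: every vertex lies in some bag; for every edge, both endpoints lie together in some bag; and for every vertex, the bags containing it form a connected subtree. Here edge (1,0) lies in no bag, so the decomposition is invalid.

No — edge (1,0) lies in no bag.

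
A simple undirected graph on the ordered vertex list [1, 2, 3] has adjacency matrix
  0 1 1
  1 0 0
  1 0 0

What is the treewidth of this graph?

1

A width-1 tree decomposition is:
Bags: B1 = {1, 2}  B2 = {1, 3}
Tree: B1–B2
The largest bag has 2 vertices, giving width 1; this decomposition certifies tw(G) ≤ 1. Since G has at least one edge (e.g. 2–1), it is not an edgeless graph, so tw(G) ≥ 1. Combining the bounds, tw(G) = 1.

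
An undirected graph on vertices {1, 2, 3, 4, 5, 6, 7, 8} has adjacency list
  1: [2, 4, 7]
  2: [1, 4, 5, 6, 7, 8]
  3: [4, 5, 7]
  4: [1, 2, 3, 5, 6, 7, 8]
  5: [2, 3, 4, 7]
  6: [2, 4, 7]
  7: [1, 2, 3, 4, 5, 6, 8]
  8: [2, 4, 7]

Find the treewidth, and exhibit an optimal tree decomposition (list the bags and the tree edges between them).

Treewidth 3.
One such decomposition:
Bags: B1 = {2, 4, 5, 7}  B2 = {3, 4, 5, 7}  B3 = {2, 4, 7, 8}  B4 = {1, 2, 4, 7}  B5 = {2, 4, 6, 7}
Tree: B1–B2, B1–B3, B3–B4, B4–B5

Each bag holds 4 vertices, so the decomposition has width 3, which upper-bounds the treewidth. Conversely, {2, 4, 7, 8} is a clique of size 4, and the vertices of any clique must share a bag in every tree decomposition; so some bag has ≥ 4 vertices and tw(G) ≥ 3. The upper and lower bounds meet at 3, so that is the treewidth.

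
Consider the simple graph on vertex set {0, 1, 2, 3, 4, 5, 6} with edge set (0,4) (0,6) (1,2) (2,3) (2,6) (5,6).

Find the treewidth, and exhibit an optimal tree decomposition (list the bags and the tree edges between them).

Treewidth 1.
One such decomposition:
Bags: B1 = {5, 6}  B2 = {0, 6}  B3 = {2, 6}  B4 = {1, 2}  B5 = {2, 3}  B6 = {0, 4}
Tree: B1–B2, B2–B3, B3–B4, B4–B5, B2–B6

Each bag holds 2 vertices, so the decomposition has width 1, which upper-bounds the treewidth. G has an edge, so its treewidth is at least 1. Combining the bounds, tw(G) = 1.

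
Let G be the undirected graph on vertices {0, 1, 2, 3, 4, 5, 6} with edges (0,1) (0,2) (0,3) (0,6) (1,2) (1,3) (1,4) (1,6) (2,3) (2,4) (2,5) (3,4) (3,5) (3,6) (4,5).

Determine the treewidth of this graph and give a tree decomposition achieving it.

Treewidth 3.
Bags: B1 = {1, 2, 3, 4}  B2 = {2, 3, 4, 5}  B3 = {0, 1, 2, 3}  B4 = {0, 1, 3, 6}
Tree: B1–B2, B1–B3, B3–B4

Every bag has size at most 4, so the width is 4 − 1 = 3 and tw(G) ≤ 3. On the other hand G contains the 4-clique {0, 1, 2, 3}. A clique must lie in a single bag of any decomposition, so no decomposition can have width below 3. The upper and lower bounds meet at 3, so that is the treewidth.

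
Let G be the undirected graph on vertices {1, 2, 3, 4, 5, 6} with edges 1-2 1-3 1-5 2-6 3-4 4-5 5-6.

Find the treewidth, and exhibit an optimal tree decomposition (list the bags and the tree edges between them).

Every bag has size at most 3, so the width is 3 − 1 = 2 and tw(G) ≤ 2. For the lower bound, G contains the cycle 6–2–1–5–6, so G is not a forest; only forests have treewidth ≤ 1, hence tw(G) ≥ 2. The upper and lower bounds meet at 2, so that is the treewidth.

Treewidth 2.
Bags: B1 = {2, 5, 6}  B2 = {1, 2, 5}  B3 = {1, 4, 5}  B4 = {1, 3, 4}
Tree: B1–B2, B2–B3, B3–B4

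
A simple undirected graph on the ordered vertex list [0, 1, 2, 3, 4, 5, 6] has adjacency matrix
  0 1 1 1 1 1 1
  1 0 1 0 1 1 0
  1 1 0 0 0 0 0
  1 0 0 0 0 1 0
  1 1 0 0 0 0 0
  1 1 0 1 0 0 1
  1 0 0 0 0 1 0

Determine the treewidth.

A width-2 tree decomposition is:
Bags: B1 = {0, 1, 5}  B2 = {0, 3, 5}  B3 = {0, 5, 6}  B4 = {0, 1, 4}  B5 = {0, 1, 2}
Tree: B1–B2, B2–B3, B1–B4, B4–B5
Every bag has size at most 3, so the width is 3 − 1 = 2 and tw(G) ≤ 2. On the other hand G contains the 3-clique {0, 1, 2}. A clique must lie in a single bag of any decomposition, so no decomposition can have width below 2. Combining the bounds, tw(G) = 2.

2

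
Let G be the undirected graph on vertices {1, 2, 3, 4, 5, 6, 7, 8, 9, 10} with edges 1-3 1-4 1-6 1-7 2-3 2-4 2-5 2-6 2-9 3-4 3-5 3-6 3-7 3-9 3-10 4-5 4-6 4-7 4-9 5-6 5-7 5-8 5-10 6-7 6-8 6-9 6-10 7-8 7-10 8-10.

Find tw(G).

A width-4 tree decomposition is:
Bags: B1 = {3, 4, 5, 6, 7}  B2 = {1, 3, 4, 6, 7}  B3 = {3, 5, 6, 7, 10}  B4 = {2, 3, 4, 5, 6}  B5 = {5, 6, 7, 8, 10}  B6 = {2, 3, 4, 6, 9}
Tree: B1–B2, B1–B3, B1–B4, B3–B5, B4–B6
Every bag has size at most 5, so the width is 5 − 1 = 4 and tw(G) ≤ 4. On the other hand G contains the 5-clique {5, 6, 7, 8, 10}. A clique must lie in a single bag of any decomposition, so no decomposition can have width below 4. Combining the bounds, tw(G) = 4.

4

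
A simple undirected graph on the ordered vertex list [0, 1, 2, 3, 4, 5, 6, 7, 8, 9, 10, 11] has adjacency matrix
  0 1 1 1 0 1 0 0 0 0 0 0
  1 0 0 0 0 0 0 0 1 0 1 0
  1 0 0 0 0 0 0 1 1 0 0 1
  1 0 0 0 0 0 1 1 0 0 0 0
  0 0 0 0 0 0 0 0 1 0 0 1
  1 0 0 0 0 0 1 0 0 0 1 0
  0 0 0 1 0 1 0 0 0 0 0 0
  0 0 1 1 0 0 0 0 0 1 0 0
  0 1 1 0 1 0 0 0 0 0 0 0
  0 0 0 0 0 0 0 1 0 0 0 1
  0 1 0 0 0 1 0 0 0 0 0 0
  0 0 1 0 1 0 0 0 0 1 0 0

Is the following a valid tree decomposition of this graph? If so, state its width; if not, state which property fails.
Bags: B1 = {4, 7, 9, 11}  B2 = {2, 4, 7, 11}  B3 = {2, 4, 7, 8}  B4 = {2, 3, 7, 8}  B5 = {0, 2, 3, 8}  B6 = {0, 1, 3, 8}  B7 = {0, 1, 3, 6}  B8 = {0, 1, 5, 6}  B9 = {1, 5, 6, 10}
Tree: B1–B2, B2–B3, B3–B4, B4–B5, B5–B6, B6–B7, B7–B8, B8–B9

Yes; width 3.

Checking the three conditions: (i) the bags cover all of {0, 1, 2, 3, 4, 5, 6, 7, 8, 9, 10, 11}; (ii) for each edge, some bag contains both endpoints; (iii) the bags containing any fixed vertex form a subtree. All hold, so the decomposition is valid with width 4 − 1 = 3.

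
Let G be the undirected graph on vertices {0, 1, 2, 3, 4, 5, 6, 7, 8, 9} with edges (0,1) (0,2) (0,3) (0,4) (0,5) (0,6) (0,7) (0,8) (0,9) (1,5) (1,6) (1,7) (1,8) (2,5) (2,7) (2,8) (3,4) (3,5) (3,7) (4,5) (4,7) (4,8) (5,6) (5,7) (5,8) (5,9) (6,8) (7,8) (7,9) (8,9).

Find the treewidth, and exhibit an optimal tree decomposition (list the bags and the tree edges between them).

Every bag has size at most 5, so the width is 5 − 1 = 4 and tw(G) ≤ 4. On the other hand G contains the 5-clique {0, 1, 5, 6, 8}. A clique must lie in a single bag of any decomposition, so no decomposition can have width below 4. Hence tw(G) = 4 exactly.

Treewidth 4.
One such decomposition:
Bags: B1 = {0, 2, 5, 7, 8}  B2 = {0, 1, 5, 7, 8}  B3 = {0, 4, 5, 7, 8}  B4 = {0, 1, 5, 6, 8}  B5 = {0, 3, 4, 5, 7}  B6 = {0, 5, 7, 8, 9}
Tree: B1–B2, B2–B3, B2–B4, B3–B5, B1–B6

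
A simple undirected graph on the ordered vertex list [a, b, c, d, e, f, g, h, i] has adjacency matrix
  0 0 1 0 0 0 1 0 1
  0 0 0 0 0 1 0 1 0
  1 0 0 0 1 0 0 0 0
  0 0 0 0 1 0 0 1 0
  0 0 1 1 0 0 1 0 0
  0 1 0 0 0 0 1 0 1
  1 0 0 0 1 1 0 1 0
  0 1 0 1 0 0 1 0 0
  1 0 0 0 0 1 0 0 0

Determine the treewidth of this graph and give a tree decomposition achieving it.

Each bag holds 4 vertices, so the decomposition has width 3, which upper-bounds the treewidth. For the lower bound: the 4 vertex sets {c,d,e}, {a}, {g}, {b,f,h,i} are disjoint, each induces a connected subgraph, and every pair is joined by at least one edge of G. Contracting each set to a single vertex therefore yields K_{4} as a minor, and since treewidth is minor-monotone, tw(G) ≥ tw(K_{4}) = 3. Combining the bounds, tw(G) = 3.

Treewidth 3.
Bags: B1 = {a, c, d, e}  B2 = {a, d, e, g}  B3 = {a, d, g, h}  B4 = {a, g, h, i}  B5 = {f, g, h, i}  B6 = {b, f, h, i}
Tree: B1–B2, B2–B3, B3–B4, B4–B5, B5–B6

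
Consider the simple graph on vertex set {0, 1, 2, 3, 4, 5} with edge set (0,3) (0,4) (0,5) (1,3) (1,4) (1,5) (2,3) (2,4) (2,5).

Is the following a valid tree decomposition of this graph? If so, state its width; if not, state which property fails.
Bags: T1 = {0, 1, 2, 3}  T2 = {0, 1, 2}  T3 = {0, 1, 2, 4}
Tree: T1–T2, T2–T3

No — vertex 5 appears in no bag.

A tree decomposition must satisfy three properties: every vertex lies in some bag; for every edge, both endpoints lie together in some bag; and for every vertex, the bags containing it form a connected subtree. Here vertex 5 appears in no bag, so the decomposition is invalid.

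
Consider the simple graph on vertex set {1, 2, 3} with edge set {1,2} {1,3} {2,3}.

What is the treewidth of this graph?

2

A width-2 tree decomposition is:
Bags: B1 = {1, 2, 3}
Tree: (single bag)
With just one bag of size 3, the width is 3 − 1 = 2, so tw(G) ≤ 2. Conversely, {1, 2, 3} is a clique of size 3, and the vertices of any clique must share a bag in every tree decomposition; so some bag has ≥ 3 vertices and tw(G) ≥ 2. Hence tw(G) = 2 exactly.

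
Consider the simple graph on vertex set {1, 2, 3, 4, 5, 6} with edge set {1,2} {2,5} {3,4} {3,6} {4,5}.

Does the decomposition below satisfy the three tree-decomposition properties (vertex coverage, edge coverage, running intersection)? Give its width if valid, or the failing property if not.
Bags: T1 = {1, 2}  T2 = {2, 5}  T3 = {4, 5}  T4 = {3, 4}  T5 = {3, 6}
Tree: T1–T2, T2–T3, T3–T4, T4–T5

Yes; width 1.

Checking the three conditions: (i) the bags cover all of {1, 2, 3, 4, 5, 6}; (ii) for each edge, some bag contains both endpoints; (iii) the bags containing any fixed vertex form a subtree. All hold, so the decomposition is valid with width 2 − 1 = 1.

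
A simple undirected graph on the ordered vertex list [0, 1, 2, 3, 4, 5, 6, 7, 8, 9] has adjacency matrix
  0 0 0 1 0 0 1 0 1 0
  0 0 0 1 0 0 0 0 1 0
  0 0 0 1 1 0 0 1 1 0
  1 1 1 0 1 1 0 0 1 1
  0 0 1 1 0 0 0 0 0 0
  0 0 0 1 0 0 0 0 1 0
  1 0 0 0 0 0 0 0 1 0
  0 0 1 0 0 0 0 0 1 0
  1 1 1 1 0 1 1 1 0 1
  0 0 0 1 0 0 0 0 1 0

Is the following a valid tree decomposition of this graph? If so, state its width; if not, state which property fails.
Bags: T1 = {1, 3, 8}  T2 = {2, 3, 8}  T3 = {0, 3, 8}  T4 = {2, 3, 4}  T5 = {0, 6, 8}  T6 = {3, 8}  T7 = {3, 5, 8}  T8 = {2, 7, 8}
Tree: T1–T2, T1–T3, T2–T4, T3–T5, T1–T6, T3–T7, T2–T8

A tree decomposition must satisfy three properties: every vertex lies in some bag; for every edge, both endpoints lie together in some bag; and for every vertex, the bags containing it form a connected subtree. Here vertex 9 appears in no bag, so the decomposition is invalid.

No — vertex 9 appears in no bag.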